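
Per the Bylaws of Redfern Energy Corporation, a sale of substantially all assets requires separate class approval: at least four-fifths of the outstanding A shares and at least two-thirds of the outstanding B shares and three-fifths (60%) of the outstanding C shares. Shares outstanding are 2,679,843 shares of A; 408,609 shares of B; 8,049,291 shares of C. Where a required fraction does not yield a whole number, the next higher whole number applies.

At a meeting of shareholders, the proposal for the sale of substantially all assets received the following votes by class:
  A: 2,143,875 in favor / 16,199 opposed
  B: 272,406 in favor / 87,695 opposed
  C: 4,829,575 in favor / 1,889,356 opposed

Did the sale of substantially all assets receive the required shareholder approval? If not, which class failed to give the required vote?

A: 4/5 of 2679843 = 2143874.40, rounded up to 2143875; 2,143,875 required, 2,143,875 in favor — approved.
B: 2/3 of 408609 = 272406; 272,406 required, 272,406 in favor — approved.
C: 3/5 of 8049291 = 4829574.60, rounded up to 4829575; 4,829,575 required, 4,829,575 in favor — approved.

Approved — every class gave the required vote.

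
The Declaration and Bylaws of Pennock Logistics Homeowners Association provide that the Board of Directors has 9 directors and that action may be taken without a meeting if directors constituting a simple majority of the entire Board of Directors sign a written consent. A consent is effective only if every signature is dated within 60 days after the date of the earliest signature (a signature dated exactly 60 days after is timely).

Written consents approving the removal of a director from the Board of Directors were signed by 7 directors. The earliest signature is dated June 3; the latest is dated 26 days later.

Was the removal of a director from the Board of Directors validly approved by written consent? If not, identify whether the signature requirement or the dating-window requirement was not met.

Signatures required: a simple majority of 9 — a majority of 9 is 5, so 5 needed; 7 signed. Sufficient.
Dating window: the latest signature is 26 days after the earliest; the limit is 60 days. Within the window.

Effective — both the signature and dating-window requirements are satisfied.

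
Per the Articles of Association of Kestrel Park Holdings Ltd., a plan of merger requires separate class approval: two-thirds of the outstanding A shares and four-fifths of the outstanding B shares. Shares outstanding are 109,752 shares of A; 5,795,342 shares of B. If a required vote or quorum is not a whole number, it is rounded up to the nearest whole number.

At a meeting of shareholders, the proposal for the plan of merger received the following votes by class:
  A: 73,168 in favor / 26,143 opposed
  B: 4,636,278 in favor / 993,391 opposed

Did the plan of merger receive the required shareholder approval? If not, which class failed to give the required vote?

Approved — every class gave the required vote.

A: 2/3 of 109752 = 73168; 73,168 required, 73,168 in favor — approved.
B: 4/5 of 5795342 = 4636273.60, rounded up to 4636274; 4,636,274 required, 4,636,278 in favor — approved.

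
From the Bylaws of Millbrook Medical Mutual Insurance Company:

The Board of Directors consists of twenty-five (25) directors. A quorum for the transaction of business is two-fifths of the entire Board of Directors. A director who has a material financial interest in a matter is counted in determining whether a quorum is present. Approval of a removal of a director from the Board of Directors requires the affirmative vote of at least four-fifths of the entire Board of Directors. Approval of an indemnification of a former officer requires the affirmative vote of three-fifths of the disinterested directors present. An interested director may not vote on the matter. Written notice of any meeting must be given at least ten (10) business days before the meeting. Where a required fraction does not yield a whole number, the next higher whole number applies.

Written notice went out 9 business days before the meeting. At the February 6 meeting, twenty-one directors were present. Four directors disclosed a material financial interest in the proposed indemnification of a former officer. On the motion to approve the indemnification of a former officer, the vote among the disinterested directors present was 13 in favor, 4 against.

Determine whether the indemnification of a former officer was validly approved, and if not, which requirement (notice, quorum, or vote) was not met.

Invalid — notice requirement not satisfied.

Notice: 9 business days given; 10 required (9 < 10). Not satisfied.
Quorum: 21 present (interested directors count toward quorum); quorum is 10. Satisfied.
Vote: the indemnification of a former officer requires three-fifths of the disinterested directors present (21 − 4 = 17). 3/5 of 17 = 10.20, rounded up to 11, so 11 affirmative votes are needed; 13 voted in favor. Satisfied.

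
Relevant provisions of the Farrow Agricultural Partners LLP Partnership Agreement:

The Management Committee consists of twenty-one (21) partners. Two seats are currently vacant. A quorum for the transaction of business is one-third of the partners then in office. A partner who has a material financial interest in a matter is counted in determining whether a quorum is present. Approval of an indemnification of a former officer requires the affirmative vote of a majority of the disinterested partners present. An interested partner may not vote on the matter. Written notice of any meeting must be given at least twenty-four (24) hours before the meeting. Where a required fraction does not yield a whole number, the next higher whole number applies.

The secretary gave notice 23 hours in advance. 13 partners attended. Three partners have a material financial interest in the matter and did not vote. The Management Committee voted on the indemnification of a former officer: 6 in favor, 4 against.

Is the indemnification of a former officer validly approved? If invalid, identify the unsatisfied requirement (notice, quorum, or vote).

Invalid — notice requirement not satisfied.

Notice: 23 hours given; 24 required (23 < 24). Not satisfied.
Quorum: 13 present (interested partners count toward quorum); quorum is 7. Satisfied.
Vote: the indemnification of a former officer requires a majority of the disinterested partners present (13 − 3 = 10). A majority of 10 is 6, so 6 affirmative votes are needed; 6 voted in favor. Satisfied.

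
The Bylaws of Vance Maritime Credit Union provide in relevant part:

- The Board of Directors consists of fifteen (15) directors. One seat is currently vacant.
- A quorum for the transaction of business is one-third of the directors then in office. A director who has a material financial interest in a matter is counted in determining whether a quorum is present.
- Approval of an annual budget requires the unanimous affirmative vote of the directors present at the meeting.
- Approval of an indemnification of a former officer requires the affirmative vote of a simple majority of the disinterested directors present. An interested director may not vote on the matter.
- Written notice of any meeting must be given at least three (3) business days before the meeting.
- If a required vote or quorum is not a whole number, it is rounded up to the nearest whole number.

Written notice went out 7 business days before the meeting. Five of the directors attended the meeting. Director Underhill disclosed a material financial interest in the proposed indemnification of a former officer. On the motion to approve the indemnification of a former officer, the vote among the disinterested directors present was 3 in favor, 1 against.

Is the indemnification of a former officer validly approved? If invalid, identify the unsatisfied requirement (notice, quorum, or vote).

Notice: 7 business days given; 3 required (7 ≥ 3). Satisfied.
Quorum: 5 present (interested directors count toward quorum); quorum is 5. Satisfied.
Vote: the indemnification of a former officer requires a majority of the disinterested directors present (5 − 1 = 4). A majority of 4 is 3, so 3 affirmative votes are needed; 3 voted in favor. Satisfied.

Valid — all requirements satisfied.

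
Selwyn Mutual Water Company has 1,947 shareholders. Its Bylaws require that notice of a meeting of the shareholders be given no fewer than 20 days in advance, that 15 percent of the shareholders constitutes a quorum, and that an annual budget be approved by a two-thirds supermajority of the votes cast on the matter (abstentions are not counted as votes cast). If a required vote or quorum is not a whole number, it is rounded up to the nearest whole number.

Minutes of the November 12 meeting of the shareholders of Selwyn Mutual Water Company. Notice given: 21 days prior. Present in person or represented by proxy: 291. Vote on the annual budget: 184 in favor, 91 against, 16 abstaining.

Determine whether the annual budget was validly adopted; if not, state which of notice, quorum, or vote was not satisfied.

Invalid — quorum requirement not satisfied.

Notice: 21 days given; 20 required. Satisfied.
Quorum: 15% of 1,947 = 292.05, rounded up to 293; 291 present. Not satisfied.
Vote: requires two-thirds of the votes cast (291 − 16 abstaining = 275); 2/3 of 275 = 183.33, rounded up to 184, so 184 needed; 184 in favor. Satisfied.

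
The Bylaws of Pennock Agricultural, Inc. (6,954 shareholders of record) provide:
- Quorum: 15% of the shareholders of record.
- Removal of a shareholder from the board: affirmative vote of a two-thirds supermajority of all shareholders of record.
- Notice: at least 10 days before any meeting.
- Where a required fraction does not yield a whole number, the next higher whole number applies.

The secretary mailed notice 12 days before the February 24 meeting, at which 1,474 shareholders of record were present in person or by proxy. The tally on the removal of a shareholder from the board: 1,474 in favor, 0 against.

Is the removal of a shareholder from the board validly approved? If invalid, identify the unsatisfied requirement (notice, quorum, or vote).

Notice: 12 days given; 10 required. Satisfied.
Quorum: 15% of 6,954 = 1,043.10, rounded up to 1,044; 1,474 present. Satisfied.
Vote: requires two-thirds of all shareholders of record (6,954); 2/3 of 6954 = 4636, so 4,636 needed; 1,474 in favor. Not satisfied.

Invalid — vote requirement not satisfied.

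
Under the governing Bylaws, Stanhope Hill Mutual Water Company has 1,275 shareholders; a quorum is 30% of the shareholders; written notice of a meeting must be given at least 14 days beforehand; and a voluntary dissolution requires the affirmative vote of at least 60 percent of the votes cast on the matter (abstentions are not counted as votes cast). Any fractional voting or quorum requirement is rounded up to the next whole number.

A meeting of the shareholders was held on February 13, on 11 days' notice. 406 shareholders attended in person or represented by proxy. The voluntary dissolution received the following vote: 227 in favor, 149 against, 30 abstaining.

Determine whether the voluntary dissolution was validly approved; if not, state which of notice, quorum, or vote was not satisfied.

Notice: 11 days given; 14 required. Not satisfied.
Quorum: 30% of 1,275 = 382.50, rounded up to 383; 406 present. Satisfied.
Vote: requires three-fifths of the votes cast (406 − 30 abstaining = 376); 3/5 of 376 = 225.60, rounded up to 226, so 226 needed; 227 in favor. Satisfied.

Invalid — notice requirement not satisfied.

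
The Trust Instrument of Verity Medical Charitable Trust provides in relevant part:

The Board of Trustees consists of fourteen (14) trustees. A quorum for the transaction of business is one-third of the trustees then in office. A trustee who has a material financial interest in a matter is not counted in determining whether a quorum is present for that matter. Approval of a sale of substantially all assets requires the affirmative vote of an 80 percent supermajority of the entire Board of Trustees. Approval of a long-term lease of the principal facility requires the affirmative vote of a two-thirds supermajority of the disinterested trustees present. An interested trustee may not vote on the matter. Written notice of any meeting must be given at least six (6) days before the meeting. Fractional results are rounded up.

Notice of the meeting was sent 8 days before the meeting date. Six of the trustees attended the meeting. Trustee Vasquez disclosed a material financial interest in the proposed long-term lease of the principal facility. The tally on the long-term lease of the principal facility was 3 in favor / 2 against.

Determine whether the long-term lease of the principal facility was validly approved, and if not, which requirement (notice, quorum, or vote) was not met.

Notice: 8 days given; 6 required (8 ≥ 6). Satisfied.
Quorum: 6 present, but the 1 interested trustee does not count, leaving 5. Quorum is 5. Satisfied.
Vote: the long-term lease of the principal facility requires two-thirds of the disinterested trustees present (6 − 1 = 5). 2/3 of 5 = 3.33, rounded up to 4, so 4 affirmative votes are needed; 3 voted in favor. Not satisfied.

Invalid — vote requirement not satisfied.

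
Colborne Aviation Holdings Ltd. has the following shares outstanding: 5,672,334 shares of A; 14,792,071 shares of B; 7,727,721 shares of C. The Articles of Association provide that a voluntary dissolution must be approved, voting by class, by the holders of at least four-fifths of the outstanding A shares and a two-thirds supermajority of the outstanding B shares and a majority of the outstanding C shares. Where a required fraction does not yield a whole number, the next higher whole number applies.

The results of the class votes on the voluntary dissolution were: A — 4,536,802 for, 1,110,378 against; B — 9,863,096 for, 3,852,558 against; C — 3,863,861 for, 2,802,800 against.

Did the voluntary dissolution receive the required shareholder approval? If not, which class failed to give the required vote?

Not approved — the A shares did not give the required vote.

A: 4/5 of 5672334 = 4537867.20, rounded up to 4537868; 4,537,868 required, 4,536,802 in favor — not approved.
B: 2/3 of 14792071 = 9861380.67, rounded up to 9861381; 9,861,381 required, 9,863,096 in favor — approved.
C: a majority of 7727721 is 3863861; 3,863,861 required, 3,863,861 in favor — approved.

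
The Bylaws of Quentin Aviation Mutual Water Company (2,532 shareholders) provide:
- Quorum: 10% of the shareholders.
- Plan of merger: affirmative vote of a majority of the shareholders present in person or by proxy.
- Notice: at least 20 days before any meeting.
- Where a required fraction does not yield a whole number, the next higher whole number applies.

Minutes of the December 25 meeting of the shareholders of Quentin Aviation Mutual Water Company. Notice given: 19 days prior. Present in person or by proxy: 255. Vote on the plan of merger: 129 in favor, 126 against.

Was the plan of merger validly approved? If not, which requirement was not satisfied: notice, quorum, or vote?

Notice: 19 days given; 20 required. Not satisfied.
Quorum: 10% of 2,532 = 253.20, rounded up to 254; 255 present. Satisfied.
Vote: requires a majority of those present (255); a majority of 255 is 128, so 128 needed; 129 in favor. Satisfied.

Invalid — notice requirement not satisfied.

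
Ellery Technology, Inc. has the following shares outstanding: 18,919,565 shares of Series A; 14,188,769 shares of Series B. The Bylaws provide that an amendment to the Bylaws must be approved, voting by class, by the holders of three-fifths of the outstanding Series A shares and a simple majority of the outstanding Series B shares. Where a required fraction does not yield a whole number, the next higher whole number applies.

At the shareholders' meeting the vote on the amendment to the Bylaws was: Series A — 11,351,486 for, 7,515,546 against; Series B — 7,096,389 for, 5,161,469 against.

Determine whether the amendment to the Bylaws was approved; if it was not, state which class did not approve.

Series A: 3/5 of 18919565 = 11351739; 11,351,739 required, 11,351,486 in favor — not approved.
Series B: a majority of 14188769 is 7094385; 7,094,385 required, 7,096,389 in favor — approved.

Not approved — the Series A shares did not give the required vote.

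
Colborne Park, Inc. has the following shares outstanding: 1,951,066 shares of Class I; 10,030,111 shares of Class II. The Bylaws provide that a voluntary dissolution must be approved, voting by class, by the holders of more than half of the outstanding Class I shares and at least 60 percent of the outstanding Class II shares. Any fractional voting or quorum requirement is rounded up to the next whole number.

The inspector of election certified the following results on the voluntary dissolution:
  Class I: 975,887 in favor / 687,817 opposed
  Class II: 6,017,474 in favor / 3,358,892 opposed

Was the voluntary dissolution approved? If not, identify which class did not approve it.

Class I: a majority of 1951066 is 975534; 975,534 required, 975,887 in favor — approved.
Class II: 3/5 of 10030111 = 6018066.60, rounded up to 6018067; 6,018,067 required, 6,017,474 in favor — not approved.

Not approved — the Class II shares did not give the required vote.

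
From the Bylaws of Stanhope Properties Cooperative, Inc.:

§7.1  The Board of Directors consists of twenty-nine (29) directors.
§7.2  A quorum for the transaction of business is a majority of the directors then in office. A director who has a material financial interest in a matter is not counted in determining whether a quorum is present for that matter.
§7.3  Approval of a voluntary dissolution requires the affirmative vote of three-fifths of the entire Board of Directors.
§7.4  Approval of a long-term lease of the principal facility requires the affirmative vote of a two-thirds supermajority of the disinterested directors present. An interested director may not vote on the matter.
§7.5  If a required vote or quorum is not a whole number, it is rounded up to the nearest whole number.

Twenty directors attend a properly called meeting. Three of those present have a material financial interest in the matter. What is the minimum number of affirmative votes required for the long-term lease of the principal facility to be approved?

12

The long-term lease of the principal facility requires two-thirds of the disinterested directors present (20 − 3 = 17).
2/3 of 17 = 11.33, rounded up to 12.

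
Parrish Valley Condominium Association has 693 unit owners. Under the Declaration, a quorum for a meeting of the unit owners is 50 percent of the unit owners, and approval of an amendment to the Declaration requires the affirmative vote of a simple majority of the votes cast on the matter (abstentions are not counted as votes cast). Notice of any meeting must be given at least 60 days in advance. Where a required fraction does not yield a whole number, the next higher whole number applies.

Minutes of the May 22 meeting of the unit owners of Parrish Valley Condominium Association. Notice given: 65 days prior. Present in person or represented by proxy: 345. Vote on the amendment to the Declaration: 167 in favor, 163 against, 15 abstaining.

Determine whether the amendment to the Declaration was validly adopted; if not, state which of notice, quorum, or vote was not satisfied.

Invalid — quorum requirement not satisfied.

Notice: 65 days given; 60 required. Satisfied.
Quorum: 50% of 693 = 346.50, rounded up to 347; 345 present. Not satisfied.
Vote: requires a majority of the votes cast (345 − 15 abstaining = 330); a majority of 330 is 166, so 166 needed; 167 in favor. Satisfied.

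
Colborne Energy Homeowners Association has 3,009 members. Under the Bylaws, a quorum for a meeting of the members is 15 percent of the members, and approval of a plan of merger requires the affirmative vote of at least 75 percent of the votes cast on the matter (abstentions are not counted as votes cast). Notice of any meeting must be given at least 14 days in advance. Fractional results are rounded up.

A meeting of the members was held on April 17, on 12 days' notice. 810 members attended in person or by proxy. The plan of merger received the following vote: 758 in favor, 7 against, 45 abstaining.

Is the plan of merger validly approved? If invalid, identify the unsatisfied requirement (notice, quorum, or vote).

Invalid — notice requirement not satisfied.

Notice: 12 days given; 14 required. Not satisfied.
Quorum: 15% of 3,009 = 451.35, rounded up to 452; 810 present. Satisfied.
Vote: requires three-fourths of the votes cast (810 − 45 abstaining = 765); 3/4 of 765 = 573.75, rounded up to 574, so 574 needed; 758 in favor. Satisfied.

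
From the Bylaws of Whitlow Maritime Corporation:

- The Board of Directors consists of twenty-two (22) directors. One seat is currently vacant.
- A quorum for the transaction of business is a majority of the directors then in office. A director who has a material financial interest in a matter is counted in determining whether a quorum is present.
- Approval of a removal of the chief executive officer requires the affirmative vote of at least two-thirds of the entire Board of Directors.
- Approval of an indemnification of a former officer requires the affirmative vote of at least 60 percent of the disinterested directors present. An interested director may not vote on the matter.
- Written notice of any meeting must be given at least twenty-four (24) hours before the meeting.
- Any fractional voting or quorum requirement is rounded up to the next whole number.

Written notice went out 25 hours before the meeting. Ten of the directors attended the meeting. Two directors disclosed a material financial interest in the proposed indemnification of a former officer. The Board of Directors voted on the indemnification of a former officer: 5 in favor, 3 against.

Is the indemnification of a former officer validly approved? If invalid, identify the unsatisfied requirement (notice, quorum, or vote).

Invalid — quorum requirement not satisfied.

Notice: 25 hours given; 24 required (25 ≥ 24). Satisfied.
Quorum: 10 present (interested directors count toward quorum); quorum is 11. Not satisfied.
Vote: the indemnification of a former officer requires three-fifths of the disinterested directors present (10 − 2 = 8). 3/5 of 8 = 4.80, rounded up to 5, so 5 affirmative votes are needed; 5 voted in favor. Satisfied. (Moot — without a quorum no business can be validly transacted.)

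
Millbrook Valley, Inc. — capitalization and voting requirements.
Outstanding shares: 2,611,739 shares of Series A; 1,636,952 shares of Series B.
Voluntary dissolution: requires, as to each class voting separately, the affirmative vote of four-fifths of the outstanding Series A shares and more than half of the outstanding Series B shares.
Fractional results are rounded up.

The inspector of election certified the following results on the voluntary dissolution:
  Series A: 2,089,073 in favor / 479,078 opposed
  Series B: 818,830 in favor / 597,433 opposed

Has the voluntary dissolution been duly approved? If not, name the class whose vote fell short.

Series A: 4/5 of 2611739 = 2089391.20, rounded up to 2089392; 2,089,392 required, 2,089,073 in favor — not approved.
Series B: a majority of 1636952 is 818477; 818,477 required, 818,830 in favor — approved.

Not approved — the Series A shares did not give the required vote.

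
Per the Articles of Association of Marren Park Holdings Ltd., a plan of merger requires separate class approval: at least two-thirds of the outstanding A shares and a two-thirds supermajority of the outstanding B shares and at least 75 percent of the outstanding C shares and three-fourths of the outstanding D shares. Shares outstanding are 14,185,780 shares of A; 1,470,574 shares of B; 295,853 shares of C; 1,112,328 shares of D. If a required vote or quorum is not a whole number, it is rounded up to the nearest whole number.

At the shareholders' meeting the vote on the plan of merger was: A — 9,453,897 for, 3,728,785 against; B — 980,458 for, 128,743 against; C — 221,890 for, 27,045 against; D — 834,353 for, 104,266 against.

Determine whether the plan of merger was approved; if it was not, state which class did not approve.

A: 2/3 of 14185780 = 9457186.67, rounded up to 9457187; 9,457,187 required, 9,453,897 in favor — not approved.
B: 2/3 of 1470574 = 980382.67, rounded up to 980383; 980,383 required, 980,458 in favor — approved.
C: 3/4 of 295853 = 221889.75, rounded up to 221890; 221,890 required, 221,890 in favor — approved.
D: 3/4 of 1112328 = 834246; 834,246 required, 834,353 in favor — approved.

Not approved — the A shares did not give the required vote.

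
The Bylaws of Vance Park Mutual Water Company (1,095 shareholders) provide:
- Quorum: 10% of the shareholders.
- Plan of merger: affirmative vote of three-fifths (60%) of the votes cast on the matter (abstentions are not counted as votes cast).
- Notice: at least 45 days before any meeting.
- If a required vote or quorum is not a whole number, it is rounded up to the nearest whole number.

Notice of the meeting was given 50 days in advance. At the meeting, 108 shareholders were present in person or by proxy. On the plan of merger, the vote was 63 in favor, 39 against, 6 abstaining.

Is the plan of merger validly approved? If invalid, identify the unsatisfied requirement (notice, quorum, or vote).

Notice: 50 days given; 45 required. Satisfied.
Quorum: 10% of 1,095 = 109.50, rounded up to 110; 108 present. Not satisfied.
Vote: requires three-fifths of the votes cast (108 − 6 abstaining = 102); 3/5 of 102 = 61.20, rounded up to 62, so 62 needed; 63 in favor. Satisfied.

Invalid — quorum requirement not satisfied.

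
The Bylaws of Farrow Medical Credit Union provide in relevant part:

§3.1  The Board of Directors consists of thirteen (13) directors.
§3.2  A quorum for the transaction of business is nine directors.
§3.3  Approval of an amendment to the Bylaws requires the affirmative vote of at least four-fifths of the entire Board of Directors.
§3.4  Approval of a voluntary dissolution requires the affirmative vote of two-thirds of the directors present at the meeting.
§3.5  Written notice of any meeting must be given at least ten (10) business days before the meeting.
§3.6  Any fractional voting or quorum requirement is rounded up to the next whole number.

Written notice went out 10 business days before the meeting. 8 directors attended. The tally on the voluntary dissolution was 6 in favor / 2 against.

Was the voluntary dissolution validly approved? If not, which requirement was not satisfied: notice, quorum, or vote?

Notice: 10 business days given; 10 required (10 ≥ 10). Satisfied.
Quorum: 8 present; quorum is 9. Not satisfied.
Vote: the voluntary dissolution requires two-thirds of the directors present (8). 2/3 of 8 = 5.33, rounded up to 6, so 6 affirmative votes are needed; 6 voted in favor. Satisfied. (Moot — without a quorum no business can be validly transacted.)

Invalid — quorum requirement not satisfied.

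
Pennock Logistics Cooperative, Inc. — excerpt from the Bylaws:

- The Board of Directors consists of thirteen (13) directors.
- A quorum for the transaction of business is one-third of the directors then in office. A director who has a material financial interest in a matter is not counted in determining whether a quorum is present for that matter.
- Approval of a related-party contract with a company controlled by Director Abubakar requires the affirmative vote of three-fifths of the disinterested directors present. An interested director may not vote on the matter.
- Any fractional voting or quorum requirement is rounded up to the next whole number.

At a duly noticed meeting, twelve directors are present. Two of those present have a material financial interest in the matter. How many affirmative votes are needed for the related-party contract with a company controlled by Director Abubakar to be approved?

6

The related-party contract with a company controlled by Director Abubakar requires three-fifths of the disinterested directors present (12 − 2 = 10).
3/5 of 10 = 6.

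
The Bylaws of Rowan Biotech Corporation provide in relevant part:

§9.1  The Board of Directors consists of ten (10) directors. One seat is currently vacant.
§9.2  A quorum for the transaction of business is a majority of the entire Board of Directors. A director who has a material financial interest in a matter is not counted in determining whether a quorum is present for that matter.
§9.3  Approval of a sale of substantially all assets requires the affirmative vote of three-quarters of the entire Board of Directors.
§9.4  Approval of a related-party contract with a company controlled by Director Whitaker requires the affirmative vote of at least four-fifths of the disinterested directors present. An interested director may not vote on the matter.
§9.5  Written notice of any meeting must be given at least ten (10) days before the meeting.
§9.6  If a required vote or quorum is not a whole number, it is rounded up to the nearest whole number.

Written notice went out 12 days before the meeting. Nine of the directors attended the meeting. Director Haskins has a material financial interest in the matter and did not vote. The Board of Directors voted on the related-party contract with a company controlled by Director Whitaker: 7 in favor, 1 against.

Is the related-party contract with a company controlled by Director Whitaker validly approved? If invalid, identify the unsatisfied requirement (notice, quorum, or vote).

Notice: 12 days given; 10 required (12 ≥ 10). Satisfied.
Quorum: 9 present, but the 1 interested director does not count, leaving 8. Quorum is 6. Satisfied.
Vote: the related-party contract with a company controlled by Director Whitaker requires four-fifths of the disinterested directors present (9 − 1 = 8). 4/5 of 8 = 6.40, rounded up to 7, so 7 affirmative votes are needed; 7 voted in favor. Satisfied.

Valid — all requirements satisfied.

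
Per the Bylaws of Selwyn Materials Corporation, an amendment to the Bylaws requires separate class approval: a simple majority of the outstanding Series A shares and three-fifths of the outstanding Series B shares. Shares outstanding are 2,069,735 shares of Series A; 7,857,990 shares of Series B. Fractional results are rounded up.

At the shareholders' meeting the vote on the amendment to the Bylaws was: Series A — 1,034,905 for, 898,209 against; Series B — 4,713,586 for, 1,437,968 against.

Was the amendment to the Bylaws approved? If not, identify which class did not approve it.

Not approved — the Series B shares did not give the required vote.

Series A: a majority of 2069735 is 1034868; 1,034,868 required, 1,034,905 in favor — approved.
Series B: 3/5 of 7857990 = 4714794; 4,714,794 required, 4,713,586 in favor — not approved.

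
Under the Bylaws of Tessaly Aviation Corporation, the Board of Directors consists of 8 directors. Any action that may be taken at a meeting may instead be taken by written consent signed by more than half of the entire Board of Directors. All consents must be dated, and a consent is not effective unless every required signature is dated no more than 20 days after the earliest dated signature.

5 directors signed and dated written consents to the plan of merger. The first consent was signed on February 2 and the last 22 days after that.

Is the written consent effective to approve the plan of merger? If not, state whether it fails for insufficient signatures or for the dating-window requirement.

Not effective — dating-window requirement not satisfied.

Signatures required: more than half of 8 — a majority of 8 is 5, so 5 needed; 5 signed. Sufficient.
Dating window: the latest signature is 22 days after the earliest; the limit is 20 days. Outside the window.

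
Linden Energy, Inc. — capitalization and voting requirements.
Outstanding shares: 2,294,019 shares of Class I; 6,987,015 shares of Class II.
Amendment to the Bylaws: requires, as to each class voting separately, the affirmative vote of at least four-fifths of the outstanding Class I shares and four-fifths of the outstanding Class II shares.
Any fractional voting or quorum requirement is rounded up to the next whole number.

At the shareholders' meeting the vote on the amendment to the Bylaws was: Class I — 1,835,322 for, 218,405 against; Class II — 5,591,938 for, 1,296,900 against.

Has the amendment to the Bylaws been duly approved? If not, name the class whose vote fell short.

Class I: 4/5 of 2294019 = 1835215.20, rounded up to 1835216; 1,835,216 required, 1,835,322 in favor — approved.
Class II: 4/5 of 6987015 = 5589612; 5,589,612 required, 5,591,938 in favor — approved.

Approved — every class gave the required vote.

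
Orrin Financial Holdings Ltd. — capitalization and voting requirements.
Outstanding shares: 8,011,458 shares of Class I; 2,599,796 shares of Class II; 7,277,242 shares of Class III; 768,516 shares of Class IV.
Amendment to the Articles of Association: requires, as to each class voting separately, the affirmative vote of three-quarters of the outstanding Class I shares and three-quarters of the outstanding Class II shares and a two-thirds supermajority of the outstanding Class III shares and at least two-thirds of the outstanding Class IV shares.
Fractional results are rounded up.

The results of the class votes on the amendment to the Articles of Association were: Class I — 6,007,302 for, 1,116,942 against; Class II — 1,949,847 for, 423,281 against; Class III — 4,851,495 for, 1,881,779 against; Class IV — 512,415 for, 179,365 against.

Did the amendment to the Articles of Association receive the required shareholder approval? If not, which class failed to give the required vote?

Class I: 3/4 of 8011458 = 6008593.50, rounded up to 6008594; 6,008,594 required, 6,007,302 in favor — not approved.
Class II: 3/4 of 2599796 = 1949847; 1,949,847 required, 1,949,847 in favor — approved.
Class III: 2/3 of 7277242 = 4851494.67, rounded up to 4851495; 4,851,495 required, 4,851,495 in favor — approved.
Class IV: 2/3 of 768516 = 512344; 512,344 required, 512,415 in favor — approved.

Not approved — the Class I shares did not give the required vote.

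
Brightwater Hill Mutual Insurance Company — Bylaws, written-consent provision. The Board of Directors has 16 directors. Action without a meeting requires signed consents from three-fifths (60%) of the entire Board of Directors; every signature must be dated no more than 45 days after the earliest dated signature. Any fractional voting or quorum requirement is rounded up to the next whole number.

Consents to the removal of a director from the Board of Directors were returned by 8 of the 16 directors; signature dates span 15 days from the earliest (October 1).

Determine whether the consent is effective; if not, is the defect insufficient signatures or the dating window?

Not effective — insufficient signatures.

Signatures required: three-fifths (60%) of 16 — 3/5 of 16 = 9.60, rounded up to 10, so 10 needed; 8 signed. Insufficient.
Dating window: the latest signature is 15 days after the earliest; the limit is 45 days. Within the window.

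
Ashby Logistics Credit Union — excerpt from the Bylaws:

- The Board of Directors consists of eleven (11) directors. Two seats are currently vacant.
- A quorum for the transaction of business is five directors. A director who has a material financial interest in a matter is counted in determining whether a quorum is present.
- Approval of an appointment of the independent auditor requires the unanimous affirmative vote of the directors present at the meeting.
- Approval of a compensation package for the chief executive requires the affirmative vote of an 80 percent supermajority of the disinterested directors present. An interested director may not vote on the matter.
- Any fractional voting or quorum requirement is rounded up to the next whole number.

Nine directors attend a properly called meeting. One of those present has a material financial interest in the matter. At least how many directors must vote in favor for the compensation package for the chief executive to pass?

7

The compensation package for the chief executive requires four-fifths of the disinterested directors present (9 − 1 = 8).
4/5 of 8 = 6.40, rounded up to 7.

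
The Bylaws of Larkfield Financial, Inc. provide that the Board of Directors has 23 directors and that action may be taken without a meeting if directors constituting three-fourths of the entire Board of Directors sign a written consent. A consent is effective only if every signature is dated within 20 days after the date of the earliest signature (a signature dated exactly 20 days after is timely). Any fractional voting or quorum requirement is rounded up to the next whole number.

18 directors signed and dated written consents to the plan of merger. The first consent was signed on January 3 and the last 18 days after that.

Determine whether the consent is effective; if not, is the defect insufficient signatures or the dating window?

Effective — both the signature and dating-window requirements are satisfied.

Signatures required: three-fourths of 23 — 3/4 of 23 = 17.25, rounded up to 18, so 18 needed; 18 signed. Sufficient.
Dating window: the latest signature is 18 days after the earliest; the limit is 20 days. Within the window.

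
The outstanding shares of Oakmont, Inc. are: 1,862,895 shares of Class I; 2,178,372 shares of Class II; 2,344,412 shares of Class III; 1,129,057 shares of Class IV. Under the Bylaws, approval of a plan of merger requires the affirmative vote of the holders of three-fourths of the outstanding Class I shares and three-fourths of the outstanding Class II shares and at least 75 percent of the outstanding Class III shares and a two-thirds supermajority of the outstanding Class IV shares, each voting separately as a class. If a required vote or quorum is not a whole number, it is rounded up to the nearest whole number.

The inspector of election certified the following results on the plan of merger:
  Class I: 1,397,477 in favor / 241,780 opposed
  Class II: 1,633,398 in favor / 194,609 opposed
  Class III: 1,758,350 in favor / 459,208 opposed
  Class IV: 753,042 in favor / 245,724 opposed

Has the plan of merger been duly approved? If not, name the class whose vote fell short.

Not approved — the Class II shares did not give the required vote.

Class I: 3/4 of 1862895 = 1397171.25, rounded up to 1397172; 1,397,172 required, 1,397,477 in favor — approved.
Class II: 3/4 of 2178372 = 1633779; 1,633,779 required, 1,633,398 in favor — not approved.
Class III: 3/4 of 2344412 = 1758309; 1,758,309 required, 1,758,350 in favor — approved.
Class IV: 2/3 of 1129057 = 752704.67, rounded up to 752705; 752,705 required, 753,042 in favor — approved.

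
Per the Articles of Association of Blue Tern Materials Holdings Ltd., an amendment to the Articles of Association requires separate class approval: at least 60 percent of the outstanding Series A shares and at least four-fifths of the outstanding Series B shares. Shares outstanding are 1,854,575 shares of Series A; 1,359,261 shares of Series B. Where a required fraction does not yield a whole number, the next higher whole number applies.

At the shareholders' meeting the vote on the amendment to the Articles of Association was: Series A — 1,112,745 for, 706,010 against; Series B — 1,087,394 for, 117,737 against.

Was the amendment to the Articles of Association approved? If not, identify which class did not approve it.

Series A: 3/5 of 1854575 = 1112745; 1,112,745 required, 1,112,745 in favor — approved.
Series B: 4/5 of 1359261 = 1087408.80, rounded up to 1087409; 1,087,409 required, 1,087,394 in favor — not approved.

Not approved — the Series B shares did not give the required vote.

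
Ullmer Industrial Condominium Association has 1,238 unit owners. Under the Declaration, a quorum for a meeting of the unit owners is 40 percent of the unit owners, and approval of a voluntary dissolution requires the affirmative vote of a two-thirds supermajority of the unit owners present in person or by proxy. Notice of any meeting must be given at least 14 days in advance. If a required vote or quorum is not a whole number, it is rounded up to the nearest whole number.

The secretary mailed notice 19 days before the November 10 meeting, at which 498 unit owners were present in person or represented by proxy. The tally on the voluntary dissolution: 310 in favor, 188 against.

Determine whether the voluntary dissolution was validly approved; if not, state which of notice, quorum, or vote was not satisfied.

Notice: 19 days given; 14 required. Satisfied.
Quorum: 40% of 1,238 = 495.20, rounded up to 496; 498 present. Satisfied.
Vote: requires two-thirds of those present (498); 2/3 of 498 = 332, so 332 needed; 310 in favor. Not satisfied.

Invalid — vote requirement not satisfied.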